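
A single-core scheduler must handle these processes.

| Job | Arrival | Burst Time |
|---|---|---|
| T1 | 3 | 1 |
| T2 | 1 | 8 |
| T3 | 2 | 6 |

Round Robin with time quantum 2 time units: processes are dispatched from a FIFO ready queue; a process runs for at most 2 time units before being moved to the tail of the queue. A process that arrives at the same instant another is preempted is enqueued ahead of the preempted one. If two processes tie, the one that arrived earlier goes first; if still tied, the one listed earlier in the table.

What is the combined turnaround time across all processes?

30

Timeline: | idle 0-1 | T2 1-3 | T3 3-5 | T1 5-6 | T2 6-8 | T3 8-10 | T2 10-12 | T3 12-14 | T2 14-16 |
Completion: T1=6  T2=16  T3=14
Turnaround (C−A): T1=3  T2=15  T3=12
Turnaround = completion − arrival: T1=3, T2=15, T3=12
Total turnaround = 3 + 15 + 12 = 30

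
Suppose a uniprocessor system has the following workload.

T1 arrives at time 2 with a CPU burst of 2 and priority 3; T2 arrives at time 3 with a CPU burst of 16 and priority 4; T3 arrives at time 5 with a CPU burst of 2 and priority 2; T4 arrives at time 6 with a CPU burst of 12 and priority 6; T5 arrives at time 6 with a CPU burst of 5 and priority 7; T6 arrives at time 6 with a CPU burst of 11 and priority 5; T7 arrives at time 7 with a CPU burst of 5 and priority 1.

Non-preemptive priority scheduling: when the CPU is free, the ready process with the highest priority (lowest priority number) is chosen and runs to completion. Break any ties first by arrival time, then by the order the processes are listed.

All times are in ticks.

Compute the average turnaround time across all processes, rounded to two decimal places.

Schedule: | idle 0-2 | T1 2-4 | T2 4-20 | T7 20-25 | T3 25-27 | T6 27-38 | T4 38-50 | T5 50-55 |
Completion: T1=4  T2=20  T3=27  T4=50  T5=55  T6=38  T7=25
Turnaround (C−A): T1=2  T2=17  T3=22  T4=44  T5=49  T6=32  T7=18
Turnaround times: T1=2, T2=17, T3=22, T4=44, T5=49, T6=32, T7=18
Average turnaround = (2+17+22+44+49+32+18) / 7 = 184/7 = 26.29

26.29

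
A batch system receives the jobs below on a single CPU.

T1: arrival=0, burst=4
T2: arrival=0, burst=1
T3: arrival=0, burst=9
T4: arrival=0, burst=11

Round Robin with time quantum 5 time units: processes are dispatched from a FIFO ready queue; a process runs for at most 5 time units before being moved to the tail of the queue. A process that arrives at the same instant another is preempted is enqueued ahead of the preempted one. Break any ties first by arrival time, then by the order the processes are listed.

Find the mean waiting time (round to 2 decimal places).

Schedule: | T1 0-4 | T2 4-5 | T3 5-10 | T4 10-15 | T3 15-19 | T4 19-25 |
Completion: T1=4  T2=5  T3=19  T4=25
Turnaround (C−A): T1=4  T2=5  T3=19  T4=25
Waiting times: T1=0, T2=4, T3=10, T4=14
Average waiting = (0+4+10+14) / 4 = 28/4 = 7.00

7.00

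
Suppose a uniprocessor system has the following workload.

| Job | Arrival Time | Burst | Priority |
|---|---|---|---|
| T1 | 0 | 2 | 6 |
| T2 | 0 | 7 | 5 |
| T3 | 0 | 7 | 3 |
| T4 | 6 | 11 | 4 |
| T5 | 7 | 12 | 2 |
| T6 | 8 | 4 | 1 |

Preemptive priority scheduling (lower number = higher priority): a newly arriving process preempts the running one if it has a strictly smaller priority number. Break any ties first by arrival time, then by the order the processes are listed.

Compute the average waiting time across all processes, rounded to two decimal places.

16.00

Schedule: | T3 0-7 | T5 7-8 | T6 8-12 | T5 12-23 | T4 23-34 | T2 34-41 | T1 41-43 |
Completion: T1=43  T2=41  T3=7  T4=34  T5=23  T6=12
Turnaround (C−A): T1=43  T2=41  T3=7  T4=28  T5=16  T6=4
Waiting times: T1=41, T2=34, T3=0, T4=17, T5=4, T6=0
Average waiting = (41+34+0+17+4+0) / 6 = 96/6 = 16.00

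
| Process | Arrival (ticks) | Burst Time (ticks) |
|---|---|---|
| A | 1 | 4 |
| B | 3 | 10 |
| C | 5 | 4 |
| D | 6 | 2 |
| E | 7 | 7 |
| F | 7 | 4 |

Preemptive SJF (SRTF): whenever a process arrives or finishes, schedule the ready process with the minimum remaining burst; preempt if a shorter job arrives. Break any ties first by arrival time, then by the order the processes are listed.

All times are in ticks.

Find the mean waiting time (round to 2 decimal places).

Schedule: | idle 0-1 | A 1-5 | C 5-6 | D 6-8 | C 8-11 | F 11-15 | E 15-22 | B 22-32 |
Completion: A=5  B=32  C=11  D=8  E=22  F=15
Waiting times: A=0, B=19, C=2, D=0, E=8, F=4
Average waiting = (0+19+2+0+8+4) / 6 = 33/6 = 5.50

5.50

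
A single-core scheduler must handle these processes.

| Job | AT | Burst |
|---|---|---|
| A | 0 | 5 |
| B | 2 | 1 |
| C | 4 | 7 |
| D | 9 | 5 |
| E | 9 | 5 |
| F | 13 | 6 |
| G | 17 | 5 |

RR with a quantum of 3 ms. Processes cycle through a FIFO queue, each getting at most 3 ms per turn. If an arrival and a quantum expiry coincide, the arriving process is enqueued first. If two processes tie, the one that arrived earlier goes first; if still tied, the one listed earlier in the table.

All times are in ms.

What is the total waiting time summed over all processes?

Gantt: | A 0-3 | B 3-4 | A 4-6 | C 6-9 | D 9-12 | E 12-15 | C 15-18 | D 18-20 | F 20-23 | E 23-25 | G 25-28 | C 28-29 | F 29-32 | G 32-34 |
Completion: A=6  B=4  C=29  D=20  E=25  F=32  G=34
Waiting = turnaround − burst: A=1, B=1, C=18, D=6, E=11, F=13, G=12
Total waiting = 1 + 1 + 18 + 6 + 11 + 13 + 12 = 62

62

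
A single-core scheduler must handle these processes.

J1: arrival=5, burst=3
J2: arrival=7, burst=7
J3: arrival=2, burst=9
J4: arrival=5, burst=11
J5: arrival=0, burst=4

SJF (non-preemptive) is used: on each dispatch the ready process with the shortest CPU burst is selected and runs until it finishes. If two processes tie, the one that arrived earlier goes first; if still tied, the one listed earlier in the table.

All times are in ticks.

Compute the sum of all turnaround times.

Schedule: | J5 0-4 | J3 4-13 | J1 13-16 | J2 16-23 | J4 23-34 |
Completion: J1=16  J2=23  J3=13  J4=34  J5=4
Turnaround (C−A): J1=11  J2=16  J3=11  J4=29  J5=4
Turnaround = completion − arrival: J1=11, J2=16, J3=11, J4=29, J5=4
Total turnaround = 11 + 16 + 11 + 29 + 4 = 71

71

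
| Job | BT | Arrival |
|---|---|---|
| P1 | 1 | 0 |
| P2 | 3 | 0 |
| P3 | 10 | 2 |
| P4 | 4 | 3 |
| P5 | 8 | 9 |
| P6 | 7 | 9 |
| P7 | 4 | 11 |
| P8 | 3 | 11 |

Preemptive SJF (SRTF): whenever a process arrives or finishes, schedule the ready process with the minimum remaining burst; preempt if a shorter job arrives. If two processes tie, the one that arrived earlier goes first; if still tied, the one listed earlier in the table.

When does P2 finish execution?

Gantt: | P1 0-1 | P2 1-4 | P4 4-8 | P3 8-9 | P6 9-11 | P8 11-14 | P7 14-18 | P6 18-23 | P5 23-31 | P3 31-40 |
Completion: P1=1  P2=4  P3=40  P4=8  P5=31  P6=23  P7=18  P8=14

4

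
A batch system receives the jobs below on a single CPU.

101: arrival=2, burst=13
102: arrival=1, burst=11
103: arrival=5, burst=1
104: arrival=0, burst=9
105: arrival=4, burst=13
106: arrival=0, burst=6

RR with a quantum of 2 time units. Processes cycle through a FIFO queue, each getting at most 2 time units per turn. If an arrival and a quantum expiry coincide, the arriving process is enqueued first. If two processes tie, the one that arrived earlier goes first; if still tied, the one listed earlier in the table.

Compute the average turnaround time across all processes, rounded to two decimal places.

36.33

Gantt: | 104 0-2 | 106 2-4 | 102 4-6 | 101 6-8 | 104 8-10 | 105 10-12 | 106 12-14 | 103 14-15 | 102 15-17 | 101 17-19 | 104 19-21 | 105 21-23 | 106 23-25 | 102 25-27 | 101 27-29 | 104 29-31 | 105 31-33 | 102 33-35 | 101 35-37 | 104 37-38 | 105 38-40 | 102 40-42 | 101 42-44 | 105 44-46 | 102 46-47 | 101 47-49 | 105 49-51 | 101 51-52 | 105 52-53 |
Completion: 101=52  102=47  103=15  104=38  105=53  106=25
Turnaround times: 101=50, 102=46, 103=10, 104=38, 105=49, 106=25
Average turnaround = (50+46+10+38+49+25) / 6 = 218/6 = 36.33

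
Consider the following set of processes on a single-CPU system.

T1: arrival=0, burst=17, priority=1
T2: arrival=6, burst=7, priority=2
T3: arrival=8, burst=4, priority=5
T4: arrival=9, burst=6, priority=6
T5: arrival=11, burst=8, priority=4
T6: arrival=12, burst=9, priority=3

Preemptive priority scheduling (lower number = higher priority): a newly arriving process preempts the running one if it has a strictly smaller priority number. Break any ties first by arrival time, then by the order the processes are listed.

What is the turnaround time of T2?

Gantt: | T1 0-17 | T2 17-24 | T6 24-33 | T5 33-41 | T3 41-45 | T4 45-51 |
Completion: T1=17  T2=24  T3=45  T4=51  T5=41  T6=33
Turnaround(T2) = completion − arrival = 24 − 6 = 18

18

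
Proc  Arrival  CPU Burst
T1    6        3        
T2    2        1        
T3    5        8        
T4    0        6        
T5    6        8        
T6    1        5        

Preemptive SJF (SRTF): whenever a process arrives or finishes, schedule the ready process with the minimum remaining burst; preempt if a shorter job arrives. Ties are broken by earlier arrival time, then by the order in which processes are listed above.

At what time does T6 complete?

Gantt: | T4 0-2 | T2 2-3 | T4 3-7 | T1 7-10 | T6 10-15 | T3 15-23 | T5 23-31 |
Completion: T1=10  T2=3  T3=23  T4=7  T5=31  T6=15
Turnaround (C−A): T1=4  T2=1  T3=18  T4=7  T5=25  T6=14

15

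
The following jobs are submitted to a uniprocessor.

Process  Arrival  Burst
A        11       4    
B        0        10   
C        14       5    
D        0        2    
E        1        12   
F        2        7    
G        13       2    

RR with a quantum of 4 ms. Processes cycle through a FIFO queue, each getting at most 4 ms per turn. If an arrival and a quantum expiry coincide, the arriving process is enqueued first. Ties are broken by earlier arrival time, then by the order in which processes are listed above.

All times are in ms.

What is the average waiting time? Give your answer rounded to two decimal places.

Timeline: | B 0-4 | D 4-6 | E 6-10 | F 10-14 | B 14-18 | E 18-22 | A 22-26 | G 26-28 | C 28-32 | F 32-35 | B 35-37 | E 37-41 | C 41-42 |
Completion: A=26  B=37  C=42  D=6  E=41  F=35  G=28
Turnaround (C−A): A=15  B=37  C=28  D=6  E=40  F=33  G=15
Waiting times: A=11, B=27, C=23, D=4, E=28, F=26, G=13
Average waiting = (11+27+23+4+28+26+13) / 7 = 132/7 = 18.86

18.86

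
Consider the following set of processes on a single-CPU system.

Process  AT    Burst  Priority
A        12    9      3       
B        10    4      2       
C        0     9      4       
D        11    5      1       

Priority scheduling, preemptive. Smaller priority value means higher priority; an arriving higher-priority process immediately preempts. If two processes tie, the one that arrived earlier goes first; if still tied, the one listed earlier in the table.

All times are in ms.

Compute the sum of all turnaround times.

Timeline: | C 0-9 | idle 9-10 | B 10-11 | D 11-16 | B 16-19 | A 19-28 |
Completion: A=28  B=19  C=9  D=16
Turnaround (C−A): A=16  B=9  C=9  D=5
Turnaround = completion − arrival: A=16, B=9, C=9, D=5
Total turnaround = 16 + 9 + 9 + 5 = 39

39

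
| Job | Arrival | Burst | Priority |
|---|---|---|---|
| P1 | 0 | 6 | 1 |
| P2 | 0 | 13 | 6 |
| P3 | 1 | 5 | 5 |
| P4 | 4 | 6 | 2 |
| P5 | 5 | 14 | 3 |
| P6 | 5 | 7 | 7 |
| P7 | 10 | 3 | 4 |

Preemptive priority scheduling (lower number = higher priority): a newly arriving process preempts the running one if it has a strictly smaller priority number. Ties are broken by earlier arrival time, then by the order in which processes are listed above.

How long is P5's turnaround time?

Schedule: | P1 0-6 | P4 6-12 | P5 12-26 | P7 26-29 | P3 29-34 | P2 34-47 | P6 47-54 |
Completion: P1=6  P2=47  P3=34  P4=12  P5=26  P6=54  P7=29
Turnaround(P5) = completion − arrival = 26 − 5 = 21

21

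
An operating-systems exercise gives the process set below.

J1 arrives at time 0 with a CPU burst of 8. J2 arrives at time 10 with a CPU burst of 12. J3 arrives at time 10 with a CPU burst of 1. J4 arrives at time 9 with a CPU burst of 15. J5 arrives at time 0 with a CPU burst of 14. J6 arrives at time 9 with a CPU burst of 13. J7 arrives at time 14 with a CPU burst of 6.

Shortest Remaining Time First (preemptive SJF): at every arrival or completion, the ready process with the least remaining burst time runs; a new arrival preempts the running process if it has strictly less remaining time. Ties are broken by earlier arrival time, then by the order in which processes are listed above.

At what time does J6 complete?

54

Timeline: | J1 0-8 | J5 8-10 | J3 10-11 | J5 11-14 | J7 14-20 | J5 20-29 | J2 29-41 | J6 41-54 | J4 54-69 |
Completion: J1=8  J2=41  J3=11  J4=69  J5=29  J6=54  J7=20
Turnaround (C−A): J1=8  J2=31  J3=1  J4=60  J5=29  J6=45  J7=6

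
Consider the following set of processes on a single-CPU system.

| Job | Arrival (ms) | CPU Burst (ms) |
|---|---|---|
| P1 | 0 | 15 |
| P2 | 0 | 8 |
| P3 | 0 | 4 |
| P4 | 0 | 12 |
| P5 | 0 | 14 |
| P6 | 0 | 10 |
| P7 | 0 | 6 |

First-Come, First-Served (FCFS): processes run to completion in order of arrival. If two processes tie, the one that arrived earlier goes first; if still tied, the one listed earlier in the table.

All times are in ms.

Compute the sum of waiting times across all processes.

220

Gantt: | P1 0-15 | P2 15-23 | P3 23-27 | P4 27-39 | P5 39-53 | P6 53-63 | P7 63-69 |
Completion: P1=15  P2=23  P3=27  P4=39  P5=53  P6=63  P7=69
Waiting = turnaround − burst: P1=0, P2=15, P3=23, P4=27, P5=39, P6=53, P7=63
Total waiting = 0 + 15 + 23 + 27 + 39 + 53 + 63 = 220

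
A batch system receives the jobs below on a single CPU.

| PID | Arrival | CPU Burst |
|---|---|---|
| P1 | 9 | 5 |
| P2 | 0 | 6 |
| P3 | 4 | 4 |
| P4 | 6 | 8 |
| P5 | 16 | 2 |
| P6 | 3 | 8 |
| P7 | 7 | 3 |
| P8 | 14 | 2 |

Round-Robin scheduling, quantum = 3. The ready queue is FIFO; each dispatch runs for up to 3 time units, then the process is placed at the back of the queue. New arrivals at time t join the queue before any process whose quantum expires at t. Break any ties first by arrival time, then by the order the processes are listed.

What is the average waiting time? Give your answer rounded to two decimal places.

Gantt: | P2 0-3 | P6 3-6 | P2 6-9 | P3 9-12 | P4 12-15 | P6 15-18 | P7 18-21 | P1 21-24 | P3 24-25 | P8 25-27 | P4 27-30 | P5 30-32 | P6 32-34 | P1 34-36 | P4 36-38 |
Completion: P1=36  P2=9  P3=25  P4=38  P5=32  P6=34  P7=21  P8=27
Turnaround (C−A): P1=27  P2=9  P3=21  P4=32  P5=16  P6=31  P7=14  P8=13
Waiting times: P1=22, P2=3, P3=17, P4=24, P5=14, P6=23, P7=11, P8=11
Average waiting = (22+3+17+24+14+23+11+11) / 8 = 125/8 = 15.63

15.63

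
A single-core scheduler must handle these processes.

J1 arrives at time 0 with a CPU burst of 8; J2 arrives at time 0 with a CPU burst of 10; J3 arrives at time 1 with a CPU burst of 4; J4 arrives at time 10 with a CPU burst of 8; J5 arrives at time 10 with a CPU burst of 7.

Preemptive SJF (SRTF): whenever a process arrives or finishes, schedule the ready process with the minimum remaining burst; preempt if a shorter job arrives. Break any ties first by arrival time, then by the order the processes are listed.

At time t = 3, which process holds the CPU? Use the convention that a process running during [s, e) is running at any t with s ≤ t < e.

Schedule: | J1 0-1 | J3 1-5 | J1 5-12 | J5 12-19 | J4 19-27 | J2 27-37 |
Completion: J1=12  J2=37  J3=5  J4=27  J5=19
Turnaround (C−A): J1=12  J2=37  J3=4  J4=17  J5=9

J3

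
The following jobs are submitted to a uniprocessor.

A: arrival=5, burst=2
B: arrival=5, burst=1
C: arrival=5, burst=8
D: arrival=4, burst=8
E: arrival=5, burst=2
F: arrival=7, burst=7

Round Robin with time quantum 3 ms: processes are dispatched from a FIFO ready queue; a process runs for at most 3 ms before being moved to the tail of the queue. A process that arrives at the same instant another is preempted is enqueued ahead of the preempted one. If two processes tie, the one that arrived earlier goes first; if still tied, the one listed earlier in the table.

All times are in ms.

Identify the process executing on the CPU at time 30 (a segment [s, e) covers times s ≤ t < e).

C

Gantt: | idle 0-4 | D 4-7 | A 7-9 | B 9-10 | C 10-13 | E 13-15 | F 15-18 | D 18-21 | C 21-24 | F 24-27 | D 27-29 | C 29-31 | F 31-32 |
Completion: A=9  B=10  C=31  D=29  E=15  F=32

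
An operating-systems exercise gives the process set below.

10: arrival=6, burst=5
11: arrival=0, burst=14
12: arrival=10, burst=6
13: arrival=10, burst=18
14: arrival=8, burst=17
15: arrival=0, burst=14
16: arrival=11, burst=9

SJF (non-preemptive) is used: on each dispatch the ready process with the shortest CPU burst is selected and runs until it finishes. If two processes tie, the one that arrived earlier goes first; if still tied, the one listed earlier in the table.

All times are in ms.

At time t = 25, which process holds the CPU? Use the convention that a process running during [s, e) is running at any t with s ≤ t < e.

16

Timeline: | 11 0-14 | 10 14-19 | 12 19-25 | 16 25-34 | 15 34-48 | 14 48-65 | 13 65-83 |
Completion: 10=19  11=14  12=25  13=83  14=65  15=48  16=34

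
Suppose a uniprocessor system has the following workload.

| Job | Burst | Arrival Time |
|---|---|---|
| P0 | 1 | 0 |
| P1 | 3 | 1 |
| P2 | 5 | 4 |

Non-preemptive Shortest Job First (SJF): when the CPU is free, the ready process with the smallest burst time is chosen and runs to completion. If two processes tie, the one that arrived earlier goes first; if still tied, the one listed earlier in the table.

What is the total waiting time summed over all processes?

Schedule: | P0 0-1 | P1 1-4 | P2 4-9 |
Completion: P0=1  P1=4  P2=9
Turnaround (C−A): P0=1  P1=3  P2=5
Waiting = turnaround − burst: P0=0, P1=0, P2=0
Total waiting = 0 + 0 + 0 = 0

0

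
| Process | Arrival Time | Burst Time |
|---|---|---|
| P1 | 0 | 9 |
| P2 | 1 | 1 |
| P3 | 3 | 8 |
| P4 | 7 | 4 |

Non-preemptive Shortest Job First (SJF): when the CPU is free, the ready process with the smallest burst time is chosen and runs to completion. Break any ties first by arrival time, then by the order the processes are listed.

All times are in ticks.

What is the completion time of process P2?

Gantt: | P1 0-9 | P2 9-10 | P4 10-14 | P3 14-22 |
Completion: P1=9  P2=10  P3=22  P4=14
Turnaround (C−A): P1=9  P2=9  P3=19  P4=7

10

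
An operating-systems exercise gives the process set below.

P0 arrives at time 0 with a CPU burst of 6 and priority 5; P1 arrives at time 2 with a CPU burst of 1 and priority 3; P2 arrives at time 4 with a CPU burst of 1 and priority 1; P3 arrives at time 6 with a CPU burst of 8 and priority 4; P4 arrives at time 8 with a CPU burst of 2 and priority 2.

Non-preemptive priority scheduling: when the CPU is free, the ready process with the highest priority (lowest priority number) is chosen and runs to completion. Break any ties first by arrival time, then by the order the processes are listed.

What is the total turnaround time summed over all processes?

29

Gantt: | P0 0-6 | P2 6-7 | P1 7-8 | P4 8-10 | P3 10-18 |
Completion: P0=6  P1=8  P2=7  P3=18  P4=10
Turnaround = completion − arrival: P0=6, P1=6, P2=3, P3=12, P4=2
Total turnaround = 6 + 6 + 3 + 12 + 2 = 29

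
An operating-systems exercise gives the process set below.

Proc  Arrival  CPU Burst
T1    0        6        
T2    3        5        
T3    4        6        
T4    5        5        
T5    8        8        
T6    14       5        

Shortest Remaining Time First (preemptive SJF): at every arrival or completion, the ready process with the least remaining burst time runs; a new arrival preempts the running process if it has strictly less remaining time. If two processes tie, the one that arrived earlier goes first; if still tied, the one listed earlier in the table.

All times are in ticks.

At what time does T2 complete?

11

Timeline: | T1 0-6 | T2 6-11 | T4 11-16 | T6 16-21 | T3 21-27 | T5 27-35 |
Completion: T1=6  T2=11  T3=27  T4=16  T5=35  T6=21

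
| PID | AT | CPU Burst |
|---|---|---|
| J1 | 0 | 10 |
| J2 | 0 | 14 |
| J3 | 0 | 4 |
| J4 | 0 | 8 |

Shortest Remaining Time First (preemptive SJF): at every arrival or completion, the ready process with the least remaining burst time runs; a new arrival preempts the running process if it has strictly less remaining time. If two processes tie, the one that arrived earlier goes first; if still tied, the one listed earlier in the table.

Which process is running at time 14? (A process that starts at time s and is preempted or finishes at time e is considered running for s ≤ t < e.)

J1

Schedule: | J3 0-4 | J4 4-12 | J1 12-22 | J2 22-36 |
Completion: J1=22  J2=36  J3=4  J4=12
Turnaround (C−A): J1=22  J2=36  J3=4  J4=12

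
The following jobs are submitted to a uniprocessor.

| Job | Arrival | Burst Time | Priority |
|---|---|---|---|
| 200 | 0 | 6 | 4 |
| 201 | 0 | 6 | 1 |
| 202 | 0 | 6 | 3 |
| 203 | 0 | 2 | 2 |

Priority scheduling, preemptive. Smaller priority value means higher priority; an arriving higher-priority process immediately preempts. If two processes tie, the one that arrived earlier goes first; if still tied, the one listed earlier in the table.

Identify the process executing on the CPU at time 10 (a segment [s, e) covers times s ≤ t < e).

202

Schedule: | 201 0-6 | 203 6-8 | 202 8-14 | 200 14-20 |
Completion: 200=20  201=6  202=14  203=8
Turnaround (C−A): 200=20  201=6  202=14  203=8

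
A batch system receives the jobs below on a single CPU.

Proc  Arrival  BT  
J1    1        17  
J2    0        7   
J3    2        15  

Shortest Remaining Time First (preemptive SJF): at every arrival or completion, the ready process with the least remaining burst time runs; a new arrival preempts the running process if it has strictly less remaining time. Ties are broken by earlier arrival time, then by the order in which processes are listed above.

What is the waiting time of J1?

21

Schedule: | J2 0-7 | J3 7-22 | J1 22-39 |
Completion: J1=39  J2=7  J3=22
Waiting(J1) = turnaround − burst = 38 − 17 = 21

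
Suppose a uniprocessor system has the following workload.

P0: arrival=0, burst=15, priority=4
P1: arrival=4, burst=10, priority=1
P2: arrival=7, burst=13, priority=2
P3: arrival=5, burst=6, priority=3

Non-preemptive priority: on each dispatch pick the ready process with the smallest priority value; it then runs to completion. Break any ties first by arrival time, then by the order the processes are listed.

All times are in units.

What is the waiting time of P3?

33

Schedule: | P0 0-15 | P1 15-25 | P2 25-38 | P3 38-44 |
Completion: P0=15  P1=25  P2=38  P3=44
Waiting(P3) = turnaround − burst = 39 − 6 = 33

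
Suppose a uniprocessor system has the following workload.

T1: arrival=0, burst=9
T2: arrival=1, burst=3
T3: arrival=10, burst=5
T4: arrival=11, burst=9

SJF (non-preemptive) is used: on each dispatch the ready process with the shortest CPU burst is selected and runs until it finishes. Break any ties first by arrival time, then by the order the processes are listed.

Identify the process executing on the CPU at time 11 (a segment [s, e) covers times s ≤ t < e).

Timeline: | T1 0-9 | T2 9-12 | T3 12-17 | T4 17-26 |
Completion: T1=9  T2=12  T3=17  T4=26

T2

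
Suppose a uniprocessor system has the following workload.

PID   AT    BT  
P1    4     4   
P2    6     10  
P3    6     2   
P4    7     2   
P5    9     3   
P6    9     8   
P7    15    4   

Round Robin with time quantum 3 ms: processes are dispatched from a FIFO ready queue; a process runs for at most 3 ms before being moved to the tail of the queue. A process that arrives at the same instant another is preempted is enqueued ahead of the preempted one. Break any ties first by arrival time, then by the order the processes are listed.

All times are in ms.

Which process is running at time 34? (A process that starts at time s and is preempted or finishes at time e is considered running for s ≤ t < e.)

P6

Gantt: | idle 0-4 | P1 4-7 | P2 7-10 | P3 10-12 | P4 12-14 | P1 14-15 | P5 15-18 | P6 18-21 | P2 21-24 | P7 24-27 | P6 27-30 | P2 30-33 | P7 33-34 | P6 34-36 | P2 36-37 |
Completion: P1=15  P2=37  P3=12  P4=14  P5=18  P6=36  P7=34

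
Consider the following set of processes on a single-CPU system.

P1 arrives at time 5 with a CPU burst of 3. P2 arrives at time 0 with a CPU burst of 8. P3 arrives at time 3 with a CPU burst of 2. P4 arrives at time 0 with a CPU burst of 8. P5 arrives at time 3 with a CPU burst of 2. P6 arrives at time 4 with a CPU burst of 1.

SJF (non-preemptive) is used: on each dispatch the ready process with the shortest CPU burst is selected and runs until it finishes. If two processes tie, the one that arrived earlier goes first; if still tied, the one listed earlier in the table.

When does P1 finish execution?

16

Schedule: | P2 0-8 | P6 8-9 | P3 9-11 | P5 11-13 | P1 13-16 | P4 16-24 |
Completion: P1=16  P2=8  P3=11  P4=24  P5=13  P6=9
Turnaround (C−A): P1=11  P2=8  P3=8  P4=24  P5=10  P6=5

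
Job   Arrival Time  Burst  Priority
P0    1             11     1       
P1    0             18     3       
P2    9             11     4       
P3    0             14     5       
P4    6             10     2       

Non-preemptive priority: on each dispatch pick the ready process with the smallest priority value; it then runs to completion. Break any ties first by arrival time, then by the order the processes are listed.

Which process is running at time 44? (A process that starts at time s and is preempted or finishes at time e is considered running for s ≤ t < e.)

Gantt: | P1 0-18 | P0 18-29 | P4 29-39 | P2 39-50 | P3 50-64 |
Completion: P0=29  P1=18  P2=50  P3=64  P4=39

P2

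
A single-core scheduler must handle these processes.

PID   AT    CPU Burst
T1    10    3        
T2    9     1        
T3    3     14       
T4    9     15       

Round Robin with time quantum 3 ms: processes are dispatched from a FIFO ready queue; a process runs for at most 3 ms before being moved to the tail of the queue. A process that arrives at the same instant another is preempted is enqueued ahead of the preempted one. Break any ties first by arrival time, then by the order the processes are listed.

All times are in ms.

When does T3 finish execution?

Schedule: | idle 0-3 | T3 3-9 | T2 9-10 | T4 10-13 | T3 13-16 | T1 16-19 | T4 19-22 | T3 22-25 | T4 25-28 | T3 28-30 | T4 30-36 |
Completion: T1=19  T2=10  T3=30  T4=36
Turnaround (C−A): T1=9  T2=1  T3=27  T4=27

30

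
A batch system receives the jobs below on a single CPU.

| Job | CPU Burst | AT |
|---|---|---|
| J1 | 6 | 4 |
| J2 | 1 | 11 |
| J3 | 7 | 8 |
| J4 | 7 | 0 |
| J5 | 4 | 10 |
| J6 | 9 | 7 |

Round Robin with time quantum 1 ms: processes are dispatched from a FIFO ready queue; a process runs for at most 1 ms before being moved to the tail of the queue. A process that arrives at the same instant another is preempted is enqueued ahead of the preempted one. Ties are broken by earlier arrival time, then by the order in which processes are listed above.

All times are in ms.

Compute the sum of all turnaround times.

Schedule: | J4 0-4 | J1 4-5 | J4 5-6 | J1 6-7 | J4 7-8 | J6 8-9 | J1 9-10 | J3 10-11 | J4 11-12 | J6 12-13 | J5 13-14 | J1 14-15 | J2 15-16 | J3 16-17 | J6 17-18 | J5 18-19 | J1 19-20 | J3 20-21 | J6 21-22 | J5 22-23 | J1 23-24 | J3 24-25 | J6 25-26 | J5 26-27 | J3 27-28 | J6 28-29 | J3 29-30 | J6 30-31 | J3 31-32 | J6 32-34 |
Completion: J1=24  J2=16  J3=32  J4=12  J5=27  J6=34
Turnaround (C−A): J1=20  J2=5  J3=24  J4=12  J5=17  J6=27
Turnaround = completion − arrival: J1=20, J2=5, J3=24, J4=12, J5=17, J6=27
Total turnaround = 20 + 5 + 24 + 12 + 17 + 27 = 105

105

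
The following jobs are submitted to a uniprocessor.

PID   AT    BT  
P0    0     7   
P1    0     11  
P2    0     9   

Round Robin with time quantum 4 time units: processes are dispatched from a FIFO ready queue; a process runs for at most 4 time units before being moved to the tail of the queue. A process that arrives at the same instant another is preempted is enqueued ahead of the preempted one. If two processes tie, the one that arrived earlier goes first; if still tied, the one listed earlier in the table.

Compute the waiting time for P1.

Schedule: | P0 0-4 | P1 4-8 | P2 8-12 | P0 12-15 | P1 15-19 | P2 19-23 | P1 23-26 | P2 26-27 |
Completion: P0=15  P1=26  P2=27
Turnaround (C−A): P0=15  P1=26  P2=27
Waiting(P1) = turnaround − burst = 26 − 11 = 15

15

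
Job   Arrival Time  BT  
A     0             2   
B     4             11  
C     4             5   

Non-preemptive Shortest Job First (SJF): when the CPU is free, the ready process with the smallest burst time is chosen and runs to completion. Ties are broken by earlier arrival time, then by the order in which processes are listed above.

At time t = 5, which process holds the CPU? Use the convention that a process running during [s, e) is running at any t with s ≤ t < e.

Gantt: | A 0-2 | idle 2-4 | C 4-9 | B 9-20 |
Completion: A=2  B=20  C=9
Turnaround (C−A): A=2  B=16  C=5

C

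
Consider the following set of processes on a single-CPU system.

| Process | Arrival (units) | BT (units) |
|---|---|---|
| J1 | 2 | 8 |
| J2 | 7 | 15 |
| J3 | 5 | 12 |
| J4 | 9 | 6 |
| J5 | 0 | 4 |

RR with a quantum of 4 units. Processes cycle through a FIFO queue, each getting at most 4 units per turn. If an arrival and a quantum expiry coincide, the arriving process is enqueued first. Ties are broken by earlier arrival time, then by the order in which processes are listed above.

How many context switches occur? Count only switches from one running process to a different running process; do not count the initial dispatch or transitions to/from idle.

10

Schedule: | J5 0-4 | J1 4-8 | J3 8-12 | J2 12-16 | J1 16-20 | J4 20-24 | J3 24-28 | J2 28-32 | J4 32-34 | J3 34-38 | J2 38-45 |
Completion: J1=20  J2=45  J3=38  J4=34  J5=4
Turnaround (C−A): J1=18  J2=38  J3=33  J4=25  J5=4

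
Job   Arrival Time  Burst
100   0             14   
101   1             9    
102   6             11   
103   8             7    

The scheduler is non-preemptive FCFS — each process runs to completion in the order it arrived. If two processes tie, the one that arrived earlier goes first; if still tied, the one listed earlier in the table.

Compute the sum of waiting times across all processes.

Gantt: | 100 0-14 | 101 14-23 | 102 23-34 | 103 34-41 |
Completion: 100=14  101=23  102=34  103=41
Turnaround (C−A): 100=14  101=22  102=28  103=33
Waiting = turnaround − burst: 100=0, 101=13, 102=17, 103=26
Total waiting = 0 + 13 + 17 + 26 = 56

56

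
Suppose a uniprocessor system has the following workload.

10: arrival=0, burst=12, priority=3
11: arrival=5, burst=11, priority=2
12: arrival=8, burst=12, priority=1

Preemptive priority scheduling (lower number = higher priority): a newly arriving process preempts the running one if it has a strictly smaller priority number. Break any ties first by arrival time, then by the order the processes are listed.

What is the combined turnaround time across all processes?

Timeline: | 10 0-5 | 11 5-8 | 12 8-20 | 11 20-28 | 10 28-35 |
Completion: 10=35  11=28  12=20
Turnaround (C−A): 10=35  11=23  12=12
Turnaround = completion − arrival: 10=35, 11=23, 12=12
Total turnaround = 35 + 23 + 12 = 70

70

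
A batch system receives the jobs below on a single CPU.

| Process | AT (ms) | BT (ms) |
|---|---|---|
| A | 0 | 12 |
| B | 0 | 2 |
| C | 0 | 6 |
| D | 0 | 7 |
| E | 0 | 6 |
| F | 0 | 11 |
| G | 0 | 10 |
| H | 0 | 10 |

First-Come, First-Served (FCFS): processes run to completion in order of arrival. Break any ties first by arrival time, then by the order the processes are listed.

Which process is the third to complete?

Schedule: | A 0-12 | B 12-14 | C 14-20 | D 20-27 | E 27-33 | F 33-44 | G 44-54 | H 54-64 |
Completion: A=12  B=14  C=20  D=27  E=33  F=44  G=54  H=64
Finish order: A → B → C → D → E → F → G → H

C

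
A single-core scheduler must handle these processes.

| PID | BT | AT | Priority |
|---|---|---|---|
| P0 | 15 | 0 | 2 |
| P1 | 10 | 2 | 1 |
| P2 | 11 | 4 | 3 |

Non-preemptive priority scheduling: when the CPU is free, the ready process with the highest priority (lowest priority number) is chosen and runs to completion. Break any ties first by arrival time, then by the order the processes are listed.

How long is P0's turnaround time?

15

Gantt: | P0 0-15 | P1 15-25 | P2 25-36 |
Completion: P0=15  P1=25  P2=36
Turnaround(P0) = completion − arrival = 15 − 0 = 15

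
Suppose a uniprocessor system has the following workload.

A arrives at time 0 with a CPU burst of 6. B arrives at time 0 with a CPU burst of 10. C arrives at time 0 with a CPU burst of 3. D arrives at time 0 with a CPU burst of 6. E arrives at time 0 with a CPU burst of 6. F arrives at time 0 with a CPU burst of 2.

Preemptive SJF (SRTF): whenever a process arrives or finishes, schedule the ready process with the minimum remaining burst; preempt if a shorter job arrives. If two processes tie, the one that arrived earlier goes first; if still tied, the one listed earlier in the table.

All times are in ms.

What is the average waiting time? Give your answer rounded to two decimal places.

Gantt: | F 0-2 | C 2-5 | A 5-11 | D 11-17 | E 17-23 | B 23-33 |
Completion: A=11  B=33  C=5  D=17  E=23  F=2
Waiting times: A=5, B=23, C=2, D=11, E=17, F=0
Average waiting = (5+23+2+11+17+0) / 6 = 58/6 = 9.67

9.67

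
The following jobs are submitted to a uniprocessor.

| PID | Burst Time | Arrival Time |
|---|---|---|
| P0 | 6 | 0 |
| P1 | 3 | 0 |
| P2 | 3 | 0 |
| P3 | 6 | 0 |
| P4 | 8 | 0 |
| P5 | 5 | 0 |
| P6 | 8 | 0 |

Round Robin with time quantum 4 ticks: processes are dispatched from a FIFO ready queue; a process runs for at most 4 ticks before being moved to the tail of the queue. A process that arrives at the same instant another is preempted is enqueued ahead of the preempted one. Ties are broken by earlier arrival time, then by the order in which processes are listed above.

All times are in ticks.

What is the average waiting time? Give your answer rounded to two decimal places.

20.57

Gantt: | P0 0-4 | P1 4-7 | P2 7-10 | P3 10-14 | P4 14-18 | P5 18-22 | P6 22-26 | P0 26-28 | P3 28-30 | P4 30-34 | P5 34-35 | P6 35-39 |
Completion: P0=28  P1=7  P2=10  P3=30  P4=34  P5=35  P6=39
Turnaround (C−A): P0=28  P1=7  P2=10  P3=30  P4=34  P5=35  P6=39
Waiting times: P0=22, P1=4, P2=7, P3=24, P4=26, P5=30, P6=31
Average waiting = (22+4+7+24+26+30+31) / 7 = 144/7 = 20.57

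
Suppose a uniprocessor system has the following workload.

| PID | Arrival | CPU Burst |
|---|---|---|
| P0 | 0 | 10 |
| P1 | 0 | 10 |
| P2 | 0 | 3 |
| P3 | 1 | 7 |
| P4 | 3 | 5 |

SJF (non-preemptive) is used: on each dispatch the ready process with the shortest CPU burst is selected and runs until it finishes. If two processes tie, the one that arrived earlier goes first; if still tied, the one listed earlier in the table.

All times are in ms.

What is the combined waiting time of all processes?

47

Timeline: | P2 0-3 | P4 3-8 | P3 8-15 | P0 15-25 | P1 25-35 |
Completion: P0=25  P1=35  P2=3  P3=15  P4=8
Turnaround (C−A): P0=25  P1=35  P2=3  P3=14  P4=5
Waiting = turnaround − burst: P0=15, P1=25, P2=0, P3=7, P4=0
Total waiting = 15 + 25 + 0 + 7 + 0 = 47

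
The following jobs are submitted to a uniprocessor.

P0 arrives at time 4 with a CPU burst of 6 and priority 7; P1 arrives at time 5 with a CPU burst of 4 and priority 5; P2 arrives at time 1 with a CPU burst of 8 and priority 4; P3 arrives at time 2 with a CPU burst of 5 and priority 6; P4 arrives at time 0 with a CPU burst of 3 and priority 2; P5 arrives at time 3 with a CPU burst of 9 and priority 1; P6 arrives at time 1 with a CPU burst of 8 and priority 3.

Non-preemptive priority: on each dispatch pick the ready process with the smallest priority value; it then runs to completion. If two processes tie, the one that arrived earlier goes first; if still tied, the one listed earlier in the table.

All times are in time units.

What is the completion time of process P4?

Gantt: | P4 0-3 | P5 3-12 | P6 12-20 | P2 20-28 | P1 28-32 | P3 32-37 | P0 37-43 |
Completion: P0=43  P1=32  P2=28  P3=37  P4=3  P5=12  P6=20

3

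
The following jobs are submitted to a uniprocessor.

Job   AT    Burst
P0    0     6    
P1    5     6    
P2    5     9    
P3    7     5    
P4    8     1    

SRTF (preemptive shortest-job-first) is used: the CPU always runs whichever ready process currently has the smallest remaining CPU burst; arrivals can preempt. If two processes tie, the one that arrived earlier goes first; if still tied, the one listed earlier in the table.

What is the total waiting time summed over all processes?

21

Timeline: | P0 0-6 | P1 6-8 | P4 8-9 | P1 9-13 | P3 13-18 | P2 18-27 |
Completion: P0=6  P1=13  P2=27  P3=18  P4=9
Turnaround (C−A): P0=6  P1=8  P2=22  P3=11  P4=1
Waiting = turnaround − burst: P0=0, P1=2, P2=13, P3=6, P4=0
Total waiting = 0 + 2 + 13 + 6 + 0 = 21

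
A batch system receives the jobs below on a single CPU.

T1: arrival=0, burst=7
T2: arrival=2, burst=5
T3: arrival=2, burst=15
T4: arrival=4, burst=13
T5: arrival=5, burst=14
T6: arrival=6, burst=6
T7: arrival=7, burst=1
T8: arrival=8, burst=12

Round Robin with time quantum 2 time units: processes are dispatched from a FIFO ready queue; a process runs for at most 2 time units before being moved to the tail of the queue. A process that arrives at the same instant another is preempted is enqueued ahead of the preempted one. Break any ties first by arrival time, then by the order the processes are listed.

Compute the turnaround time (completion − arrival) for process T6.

Timeline: | T1 0-2 | T2 2-4 | T3 4-6 | T1 6-8 | T4 8-10 | T2 10-12 | T5 12-14 | T6 14-16 | T3 16-18 | T7 18-19 | T8 19-21 | T1 21-23 | T4 23-25 | T2 25-26 | T5 26-28 | T6 28-30 | T3 30-32 | T8 32-34 | T1 34-35 | T4 35-37 | T5 37-39 | T6 39-41 | T3 41-43 | T8 43-45 | T4 45-47 | T5 47-49 | T3 49-51 | T8 51-53 | T4 53-55 | T5 55-57 | T3 57-59 | T8 59-61 | T4 61-63 | T5 63-65 | T3 65-67 | T8 67-69 | T4 69-70 | T5 70-72 | T3 72-73 |
Completion: T1=35  T2=26  T3=73  T4=70  T5=72  T6=41  T7=19  T8=69
Turnaround (C−A): T1=35  T2=24  T3=71  T4=66  T5=67  T6=35  T7=12  T8=61
Turnaround(T6) = completion − arrival = 41 − 6 = 35

35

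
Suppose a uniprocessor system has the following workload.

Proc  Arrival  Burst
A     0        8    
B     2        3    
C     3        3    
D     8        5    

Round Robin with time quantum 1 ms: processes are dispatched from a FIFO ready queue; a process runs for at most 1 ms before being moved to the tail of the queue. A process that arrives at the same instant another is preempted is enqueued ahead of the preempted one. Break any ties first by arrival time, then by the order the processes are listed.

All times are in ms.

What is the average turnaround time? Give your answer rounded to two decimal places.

Gantt: | A 0-2 | B 2-3 | A 3-4 | C 4-5 | B 5-6 | A 6-7 | C 7-8 | B 8-9 | A 9-10 | D 10-11 | C 11-12 | A 12-13 | D 13-14 | A 14-15 | D 15-16 | A 16-17 | D 17-19 |
Completion: A=17  B=9  C=12  D=19
Turnaround (C−A): A=17  B=7  C=9  D=11
Turnaround times: A=17, B=7, C=9, D=11
Average turnaround = (17+7+9+11) / 4 = 44/4 = 11.00

11.00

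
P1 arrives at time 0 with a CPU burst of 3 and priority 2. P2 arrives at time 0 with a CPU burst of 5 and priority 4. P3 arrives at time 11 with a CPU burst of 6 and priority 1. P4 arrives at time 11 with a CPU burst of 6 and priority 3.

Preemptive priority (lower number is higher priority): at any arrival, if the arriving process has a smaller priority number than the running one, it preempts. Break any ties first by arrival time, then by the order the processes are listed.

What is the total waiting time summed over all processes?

Gantt: | P1 0-3 | P2 3-8 | idle 8-11 | P3 11-17 | P4 17-23 |
Completion: P1=3  P2=8  P3=17  P4=23
Turnaround (C−A): P1=3  P2=8  P3=6  P4=12
Waiting = turnaround − burst: P1=0, P2=3, P3=0, P4=6
Total waiting = 0 + 3 + 0 + 6 = 9

9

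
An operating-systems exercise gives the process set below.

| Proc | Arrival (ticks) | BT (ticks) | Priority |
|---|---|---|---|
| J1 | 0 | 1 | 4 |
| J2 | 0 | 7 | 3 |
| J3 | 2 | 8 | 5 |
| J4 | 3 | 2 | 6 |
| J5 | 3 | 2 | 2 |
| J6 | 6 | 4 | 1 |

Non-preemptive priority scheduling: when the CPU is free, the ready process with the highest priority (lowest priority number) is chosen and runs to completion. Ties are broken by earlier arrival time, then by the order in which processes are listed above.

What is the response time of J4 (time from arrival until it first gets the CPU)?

19

Gantt: | J2 0-7 | J6 7-11 | J5 11-13 | J1 13-14 | J3 14-22 | J4 22-24 |
Completion: J1=14  J2=7  J3=22  J4=24  J5=13  J6=11
Response(J4) = first start − arrival = 22 − 3 = 19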